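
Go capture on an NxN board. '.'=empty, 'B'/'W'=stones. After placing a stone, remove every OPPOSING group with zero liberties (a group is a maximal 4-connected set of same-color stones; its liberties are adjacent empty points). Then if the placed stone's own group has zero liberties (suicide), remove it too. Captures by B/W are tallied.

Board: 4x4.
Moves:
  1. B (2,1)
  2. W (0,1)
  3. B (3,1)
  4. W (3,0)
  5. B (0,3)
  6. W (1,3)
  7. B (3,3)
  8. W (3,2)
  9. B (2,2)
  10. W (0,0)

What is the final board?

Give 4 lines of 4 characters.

Answer: WW.B
...W
.BB.
WB.B

Derivation:
Move 1: B@(2,1) -> caps B=0 W=0
Move 2: W@(0,1) -> caps B=0 W=0
Move 3: B@(3,1) -> caps B=0 W=0
Move 4: W@(3,0) -> caps B=0 W=0
Move 5: B@(0,3) -> caps B=0 W=0
Move 6: W@(1,3) -> caps B=0 W=0
Move 7: B@(3,3) -> caps B=0 W=0
Move 8: W@(3,2) -> caps B=0 W=0
Move 9: B@(2,2) -> caps B=1 W=0
Move 10: W@(0,0) -> caps B=1 W=0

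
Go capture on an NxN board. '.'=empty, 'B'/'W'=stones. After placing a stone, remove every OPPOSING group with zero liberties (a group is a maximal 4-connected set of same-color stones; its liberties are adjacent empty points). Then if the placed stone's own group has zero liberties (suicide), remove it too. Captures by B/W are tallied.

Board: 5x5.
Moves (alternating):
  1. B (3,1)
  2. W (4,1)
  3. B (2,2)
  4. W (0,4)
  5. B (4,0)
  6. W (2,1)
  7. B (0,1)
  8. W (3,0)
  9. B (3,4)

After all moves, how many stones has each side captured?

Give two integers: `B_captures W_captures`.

Move 1: B@(3,1) -> caps B=0 W=0
Move 2: W@(4,1) -> caps B=0 W=0
Move 3: B@(2,2) -> caps B=0 W=0
Move 4: W@(0,4) -> caps B=0 W=0
Move 5: B@(4,0) -> caps B=0 W=0
Move 6: W@(2,1) -> caps B=0 W=0
Move 7: B@(0,1) -> caps B=0 W=0
Move 8: W@(3,0) -> caps B=0 W=1
Move 9: B@(3,4) -> caps B=0 W=1

Answer: 0 1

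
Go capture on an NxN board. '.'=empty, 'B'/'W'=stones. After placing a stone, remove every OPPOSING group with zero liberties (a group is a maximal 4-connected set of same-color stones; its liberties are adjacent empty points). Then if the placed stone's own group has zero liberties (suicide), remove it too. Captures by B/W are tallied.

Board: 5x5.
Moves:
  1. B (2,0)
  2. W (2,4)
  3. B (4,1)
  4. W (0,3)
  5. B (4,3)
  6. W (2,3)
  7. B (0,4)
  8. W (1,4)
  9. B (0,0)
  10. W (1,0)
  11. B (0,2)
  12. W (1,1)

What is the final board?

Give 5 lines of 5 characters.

Answer: B.BW.
WW..W
B..WW
.....
.B.B.

Derivation:
Move 1: B@(2,0) -> caps B=0 W=0
Move 2: W@(2,4) -> caps B=0 W=0
Move 3: B@(4,1) -> caps B=0 W=0
Move 4: W@(0,3) -> caps B=0 W=0
Move 5: B@(4,3) -> caps B=0 W=0
Move 6: W@(2,3) -> caps B=0 W=0
Move 7: B@(0,4) -> caps B=0 W=0
Move 8: W@(1,4) -> caps B=0 W=1
Move 9: B@(0,0) -> caps B=0 W=1
Move 10: W@(1,0) -> caps B=0 W=1
Move 11: B@(0,2) -> caps B=0 W=1
Move 12: W@(1,1) -> caps B=0 W=1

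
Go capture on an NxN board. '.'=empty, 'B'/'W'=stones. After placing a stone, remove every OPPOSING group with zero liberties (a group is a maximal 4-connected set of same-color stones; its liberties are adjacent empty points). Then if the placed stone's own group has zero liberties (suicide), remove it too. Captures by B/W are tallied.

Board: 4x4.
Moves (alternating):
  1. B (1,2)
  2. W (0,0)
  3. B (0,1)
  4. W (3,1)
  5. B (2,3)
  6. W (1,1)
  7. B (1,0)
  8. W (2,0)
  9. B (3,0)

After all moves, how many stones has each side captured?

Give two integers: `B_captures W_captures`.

Answer: 1 0

Derivation:
Move 1: B@(1,2) -> caps B=0 W=0
Move 2: W@(0,0) -> caps B=0 W=0
Move 3: B@(0,1) -> caps B=0 W=0
Move 4: W@(3,1) -> caps B=0 W=0
Move 5: B@(2,3) -> caps B=0 W=0
Move 6: W@(1,1) -> caps B=0 W=0
Move 7: B@(1,0) -> caps B=1 W=0
Move 8: W@(2,0) -> caps B=1 W=0
Move 9: B@(3,0) -> caps B=1 W=0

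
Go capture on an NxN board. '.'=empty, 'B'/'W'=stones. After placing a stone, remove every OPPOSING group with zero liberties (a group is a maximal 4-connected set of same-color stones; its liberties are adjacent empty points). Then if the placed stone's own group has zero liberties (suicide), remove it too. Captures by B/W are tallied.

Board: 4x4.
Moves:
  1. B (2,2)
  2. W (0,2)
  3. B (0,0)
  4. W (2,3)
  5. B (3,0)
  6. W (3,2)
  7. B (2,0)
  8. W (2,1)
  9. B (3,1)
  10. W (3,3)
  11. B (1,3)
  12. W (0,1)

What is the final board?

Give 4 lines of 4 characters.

Move 1: B@(2,2) -> caps B=0 W=0
Move 2: W@(0,2) -> caps B=0 W=0
Move 3: B@(0,0) -> caps B=0 W=0
Move 4: W@(2,3) -> caps B=0 W=0
Move 5: B@(3,0) -> caps B=0 W=0
Move 6: W@(3,2) -> caps B=0 W=0
Move 7: B@(2,0) -> caps B=0 W=0
Move 8: W@(2,1) -> caps B=0 W=0
Move 9: B@(3,1) -> caps B=0 W=0
Move 10: W@(3,3) -> caps B=0 W=0
Move 11: B@(1,3) -> caps B=3 W=0
Move 12: W@(0,1) -> caps B=3 W=0

Answer: BWW.
...B
BWB.
BB..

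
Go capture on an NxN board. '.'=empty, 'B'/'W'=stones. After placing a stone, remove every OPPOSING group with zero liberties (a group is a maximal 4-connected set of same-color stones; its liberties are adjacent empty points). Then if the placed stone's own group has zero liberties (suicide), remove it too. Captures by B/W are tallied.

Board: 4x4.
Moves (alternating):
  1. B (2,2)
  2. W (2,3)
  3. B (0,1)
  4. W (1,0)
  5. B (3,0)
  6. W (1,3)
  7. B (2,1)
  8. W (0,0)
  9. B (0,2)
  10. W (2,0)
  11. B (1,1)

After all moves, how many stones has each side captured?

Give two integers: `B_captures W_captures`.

Answer: 3 0

Derivation:
Move 1: B@(2,2) -> caps B=0 W=0
Move 2: W@(2,3) -> caps B=0 W=0
Move 3: B@(0,1) -> caps B=0 W=0
Move 4: W@(1,0) -> caps B=0 W=0
Move 5: B@(3,0) -> caps B=0 W=0
Move 6: W@(1,3) -> caps B=0 W=0
Move 7: B@(2,1) -> caps B=0 W=0
Move 8: W@(0,0) -> caps B=0 W=0
Move 9: B@(0,2) -> caps B=0 W=0
Move 10: W@(2,0) -> caps B=0 W=0
Move 11: B@(1,1) -> caps B=3 W=0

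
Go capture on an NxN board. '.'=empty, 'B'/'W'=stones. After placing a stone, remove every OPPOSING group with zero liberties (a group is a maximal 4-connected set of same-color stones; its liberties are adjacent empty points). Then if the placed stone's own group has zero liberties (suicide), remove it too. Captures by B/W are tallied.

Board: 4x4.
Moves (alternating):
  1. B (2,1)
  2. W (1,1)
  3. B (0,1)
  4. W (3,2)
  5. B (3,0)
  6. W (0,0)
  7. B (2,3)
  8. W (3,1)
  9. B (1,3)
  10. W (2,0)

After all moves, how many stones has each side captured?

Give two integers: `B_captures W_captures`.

Move 1: B@(2,1) -> caps B=0 W=0
Move 2: W@(1,1) -> caps B=0 W=0
Move 3: B@(0,1) -> caps B=0 W=0
Move 4: W@(3,2) -> caps B=0 W=0
Move 5: B@(3,0) -> caps B=0 W=0
Move 6: W@(0,0) -> caps B=0 W=0
Move 7: B@(2,3) -> caps B=0 W=0
Move 8: W@(3,1) -> caps B=0 W=0
Move 9: B@(1,3) -> caps B=0 W=0
Move 10: W@(2,0) -> caps B=0 W=1

Answer: 0 1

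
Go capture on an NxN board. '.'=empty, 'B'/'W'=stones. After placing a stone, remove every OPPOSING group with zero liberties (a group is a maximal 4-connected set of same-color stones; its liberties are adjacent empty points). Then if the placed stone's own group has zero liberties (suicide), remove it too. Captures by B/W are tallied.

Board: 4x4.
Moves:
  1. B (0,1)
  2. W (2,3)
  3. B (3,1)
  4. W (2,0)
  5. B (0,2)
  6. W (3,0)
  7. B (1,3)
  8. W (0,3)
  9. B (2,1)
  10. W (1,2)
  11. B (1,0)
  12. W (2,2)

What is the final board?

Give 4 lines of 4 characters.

Answer: .BB.
B.WB
.BWW
.B..

Derivation:
Move 1: B@(0,1) -> caps B=0 W=0
Move 2: W@(2,3) -> caps B=0 W=0
Move 3: B@(3,1) -> caps B=0 W=0
Move 4: W@(2,0) -> caps B=0 W=0
Move 5: B@(0,2) -> caps B=0 W=0
Move 6: W@(3,0) -> caps B=0 W=0
Move 7: B@(1,3) -> caps B=0 W=0
Move 8: W@(0,3) -> caps B=0 W=0
Move 9: B@(2,1) -> caps B=0 W=0
Move 10: W@(1,2) -> caps B=0 W=0
Move 11: B@(1,0) -> caps B=2 W=0
Move 12: W@(2,2) -> caps B=2 W=0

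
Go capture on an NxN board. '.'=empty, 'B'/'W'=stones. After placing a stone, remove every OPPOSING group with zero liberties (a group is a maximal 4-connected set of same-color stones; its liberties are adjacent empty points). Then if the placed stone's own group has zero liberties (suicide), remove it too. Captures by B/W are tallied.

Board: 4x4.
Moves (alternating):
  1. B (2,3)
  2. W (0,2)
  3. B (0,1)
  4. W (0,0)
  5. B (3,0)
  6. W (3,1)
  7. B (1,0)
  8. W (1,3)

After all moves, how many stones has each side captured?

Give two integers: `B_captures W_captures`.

Move 1: B@(2,3) -> caps B=0 W=0
Move 2: W@(0,2) -> caps B=0 W=0
Move 3: B@(0,1) -> caps B=0 W=0
Move 4: W@(0,0) -> caps B=0 W=0
Move 5: B@(3,0) -> caps B=0 W=0
Move 6: W@(3,1) -> caps B=0 W=0
Move 7: B@(1,0) -> caps B=1 W=0
Move 8: W@(1,3) -> caps B=1 W=0

Answer: 1 0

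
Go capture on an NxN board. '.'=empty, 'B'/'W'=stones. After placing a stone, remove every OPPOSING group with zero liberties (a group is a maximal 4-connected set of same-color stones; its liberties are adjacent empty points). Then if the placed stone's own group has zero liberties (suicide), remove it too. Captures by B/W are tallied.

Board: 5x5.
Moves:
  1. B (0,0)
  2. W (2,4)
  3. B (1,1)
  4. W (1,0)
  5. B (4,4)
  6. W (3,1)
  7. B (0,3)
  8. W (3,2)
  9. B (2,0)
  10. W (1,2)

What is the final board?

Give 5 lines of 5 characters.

Move 1: B@(0,0) -> caps B=0 W=0
Move 2: W@(2,4) -> caps B=0 W=0
Move 3: B@(1,1) -> caps B=0 W=0
Move 4: W@(1,0) -> caps B=0 W=0
Move 5: B@(4,4) -> caps B=0 W=0
Move 6: W@(3,1) -> caps B=0 W=0
Move 7: B@(0,3) -> caps B=0 W=0
Move 8: W@(3,2) -> caps B=0 W=0
Move 9: B@(2,0) -> caps B=1 W=0
Move 10: W@(1,2) -> caps B=1 W=0

Answer: B..B.
.BW..
B...W
.WW..
....B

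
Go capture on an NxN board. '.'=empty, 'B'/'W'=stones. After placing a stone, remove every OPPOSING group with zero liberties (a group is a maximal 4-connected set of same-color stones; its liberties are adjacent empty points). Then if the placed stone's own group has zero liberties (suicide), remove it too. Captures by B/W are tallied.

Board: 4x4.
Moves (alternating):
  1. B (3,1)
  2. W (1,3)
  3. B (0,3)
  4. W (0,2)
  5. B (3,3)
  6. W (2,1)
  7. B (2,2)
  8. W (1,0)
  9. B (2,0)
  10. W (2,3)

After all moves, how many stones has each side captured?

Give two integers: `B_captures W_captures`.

Answer: 0 1

Derivation:
Move 1: B@(3,1) -> caps B=0 W=0
Move 2: W@(1,3) -> caps B=0 W=0
Move 3: B@(0,3) -> caps B=0 W=0
Move 4: W@(0,2) -> caps B=0 W=1
Move 5: B@(3,3) -> caps B=0 W=1
Move 6: W@(2,1) -> caps B=0 W=1
Move 7: B@(2,2) -> caps B=0 W=1
Move 8: W@(1,0) -> caps B=0 W=1
Move 9: B@(2,0) -> caps B=0 W=1
Move 10: W@(2,3) -> caps B=0 W=1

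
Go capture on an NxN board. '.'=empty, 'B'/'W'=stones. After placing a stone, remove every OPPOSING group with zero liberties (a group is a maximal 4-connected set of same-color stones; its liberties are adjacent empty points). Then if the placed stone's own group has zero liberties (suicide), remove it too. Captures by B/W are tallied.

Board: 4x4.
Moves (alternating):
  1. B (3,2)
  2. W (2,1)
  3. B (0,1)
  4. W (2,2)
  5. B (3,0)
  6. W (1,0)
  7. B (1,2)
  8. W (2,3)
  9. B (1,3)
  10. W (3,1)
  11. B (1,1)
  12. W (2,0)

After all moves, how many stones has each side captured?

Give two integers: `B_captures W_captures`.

Answer: 0 1

Derivation:
Move 1: B@(3,2) -> caps B=0 W=0
Move 2: W@(2,1) -> caps B=0 W=0
Move 3: B@(0,1) -> caps B=0 W=0
Move 4: W@(2,2) -> caps B=0 W=0
Move 5: B@(3,0) -> caps B=0 W=0
Move 6: W@(1,0) -> caps B=0 W=0
Move 7: B@(1,2) -> caps B=0 W=0
Move 8: W@(2,3) -> caps B=0 W=0
Move 9: B@(1,3) -> caps B=0 W=0
Move 10: W@(3,1) -> caps B=0 W=0
Move 11: B@(1,1) -> caps B=0 W=0
Move 12: W@(2,0) -> caps B=0 W=1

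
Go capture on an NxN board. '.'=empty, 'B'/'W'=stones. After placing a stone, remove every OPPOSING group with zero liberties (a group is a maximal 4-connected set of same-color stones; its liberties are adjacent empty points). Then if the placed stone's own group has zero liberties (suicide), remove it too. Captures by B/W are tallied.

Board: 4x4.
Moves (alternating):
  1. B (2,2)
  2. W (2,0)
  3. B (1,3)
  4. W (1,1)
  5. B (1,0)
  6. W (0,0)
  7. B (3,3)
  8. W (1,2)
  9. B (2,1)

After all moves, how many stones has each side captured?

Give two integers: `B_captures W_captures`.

Move 1: B@(2,2) -> caps B=0 W=0
Move 2: W@(2,0) -> caps B=0 W=0
Move 3: B@(1,3) -> caps B=0 W=0
Move 4: W@(1,1) -> caps B=0 W=0
Move 5: B@(1,0) -> caps B=0 W=0
Move 6: W@(0,0) -> caps B=0 W=1
Move 7: B@(3,3) -> caps B=0 W=1
Move 8: W@(1,2) -> caps B=0 W=1
Move 9: B@(2,1) -> caps B=0 W=1

Answer: 0 1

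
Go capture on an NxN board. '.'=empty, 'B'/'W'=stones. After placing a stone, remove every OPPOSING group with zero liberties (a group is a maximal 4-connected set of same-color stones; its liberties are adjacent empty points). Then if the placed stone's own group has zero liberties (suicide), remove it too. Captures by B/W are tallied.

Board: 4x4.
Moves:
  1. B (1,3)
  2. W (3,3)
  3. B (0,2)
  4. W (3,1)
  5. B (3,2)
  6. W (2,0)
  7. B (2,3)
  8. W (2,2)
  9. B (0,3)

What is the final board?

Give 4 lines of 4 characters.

Answer: ..BB
...B
W.WB
.WB.

Derivation:
Move 1: B@(1,3) -> caps B=0 W=0
Move 2: W@(3,3) -> caps B=0 W=0
Move 3: B@(0,2) -> caps B=0 W=0
Move 4: W@(3,1) -> caps B=0 W=0
Move 5: B@(3,2) -> caps B=0 W=0
Move 6: W@(2,0) -> caps B=0 W=0
Move 7: B@(2,3) -> caps B=1 W=0
Move 8: W@(2,2) -> caps B=1 W=0
Move 9: B@(0,3) -> caps B=1 W=0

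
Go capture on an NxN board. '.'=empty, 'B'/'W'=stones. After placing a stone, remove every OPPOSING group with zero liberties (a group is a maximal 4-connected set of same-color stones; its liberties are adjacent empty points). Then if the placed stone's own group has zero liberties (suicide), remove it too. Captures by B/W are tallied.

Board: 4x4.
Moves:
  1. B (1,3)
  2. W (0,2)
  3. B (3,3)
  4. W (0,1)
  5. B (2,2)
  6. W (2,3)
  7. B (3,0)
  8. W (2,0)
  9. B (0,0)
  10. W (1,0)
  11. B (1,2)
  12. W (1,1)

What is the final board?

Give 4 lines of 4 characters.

Move 1: B@(1,3) -> caps B=0 W=0
Move 2: W@(0,2) -> caps B=0 W=0
Move 3: B@(3,3) -> caps B=0 W=0
Move 4: W@(0,1) -> caps B=0 W=0
Move 5: B@(2,2) -> caps B=0 W=0
Move 6: W@(2,3) -> caps B=0 W=0
Move 7: B@(3,0) -> caps B=0 W=0
Move 8: W@(2,0) -> caps B=0 W=0
Move 9: B@(0,0) -> caps B=0 W=0
Move 10: W@(1,0) -> caps B=0 W=1
Move 11: B@(1,2) -> caps B=0 W=1
Move 12: W@(1,1) -> caps B=0 W=1

Answer: .WW.
WWBB
W.B.
B..B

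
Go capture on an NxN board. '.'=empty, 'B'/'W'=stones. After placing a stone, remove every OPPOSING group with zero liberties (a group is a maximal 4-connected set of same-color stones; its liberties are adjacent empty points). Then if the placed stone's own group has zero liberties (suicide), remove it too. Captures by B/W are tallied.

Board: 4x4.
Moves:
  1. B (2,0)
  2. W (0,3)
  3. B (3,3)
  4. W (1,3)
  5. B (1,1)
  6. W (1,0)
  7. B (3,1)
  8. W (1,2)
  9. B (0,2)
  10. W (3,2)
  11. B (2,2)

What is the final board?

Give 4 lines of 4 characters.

Move 1: B@(2,0) -> caps B=0 W=0
Move 2: W@(0,3) -> caps B=0 W=0
Move 3: B@(3,3) -> caps B=0 W=0
Move 4: W@(1,3) -> caps B=0 W=0
Move 5: B@(1,1) -> caps B=0 W=0
Move 6: W@(1,0) -> caps B=0 W=0
Move 7: B@(3,1) -> caps B=0 W=0
Move 8: W@(1,2) -> caps B=0 W=0
Move 9: B@(0,2) -> caps B=0 W=0
Move 10: W@(3,2) -> caps B=0 W=0
Move 11: B@(2,2) -> caps B=1 W=0

Answer: ..BW
WBWW
B.B.
.B.B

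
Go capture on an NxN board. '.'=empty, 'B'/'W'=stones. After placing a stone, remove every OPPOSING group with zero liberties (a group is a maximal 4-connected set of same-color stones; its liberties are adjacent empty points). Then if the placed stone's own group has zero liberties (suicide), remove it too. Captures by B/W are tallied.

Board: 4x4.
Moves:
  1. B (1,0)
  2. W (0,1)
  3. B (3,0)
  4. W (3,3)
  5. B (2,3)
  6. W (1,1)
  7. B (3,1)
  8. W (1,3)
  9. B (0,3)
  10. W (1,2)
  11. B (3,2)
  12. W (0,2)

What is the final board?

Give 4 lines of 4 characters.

Move 1: B@(1,0) -> caps B=0 W=0
Move 2: W@(0,1) -> caps B=0 W=0
Move 3: B@(3,0) -> caps B=0 W=0
Move 4: W@(3,3) -> caps B=0 W=0
Move 5: B@(2,3) -> caps B=0 W=0
Move 6: W@(1,1) -> caps B=0 W=0
Move 7: B@(3,1) -> caps B=0 W=0
Move 8: W@(1,3) -> caps B=0 W=0
Move 9: B@(0,3) -> caps B=0 W=0
Move 10: W@(1,2) -> caps B=0 W=0
Move 11: B@(3,2) -> caps B=1 W=0
Move 12: W@(0,2) -> caps B=1 W=1

Answer: .WW.
BWWW
...B
BBB.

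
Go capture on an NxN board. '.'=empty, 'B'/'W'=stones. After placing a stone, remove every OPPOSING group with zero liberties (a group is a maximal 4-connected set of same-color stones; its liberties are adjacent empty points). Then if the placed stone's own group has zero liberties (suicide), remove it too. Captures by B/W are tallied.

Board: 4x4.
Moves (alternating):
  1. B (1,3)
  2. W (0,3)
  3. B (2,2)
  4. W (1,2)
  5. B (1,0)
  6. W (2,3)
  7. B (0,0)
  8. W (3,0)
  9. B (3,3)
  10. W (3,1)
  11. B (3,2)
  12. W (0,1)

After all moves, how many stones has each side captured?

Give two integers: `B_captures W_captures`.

Answer: 0 1

Derivation:
Move 1: B@(1,3) -> caps B=0 W=0
Move 2: W@(0,3) -> caps B=0 W=0
Move 3: B@(2,2) -> caps B=0 W=0
Move 4: W@(1,2) -> caps B=0 W=0
Move 5: B@(1,0) -> caps B=0 W=0
Move 6: W@(2,3) -> caps B=0 W=1
Move 7: B@(0,0) -> caps B=0 W=1
Move 8: W@(3,0) -> caps B=0 W=1
Move 9: B@(3,3) -> caps B=0 W=1
Move 10: W@(3,1) -> caps B=0 W=1
Move 11: B@(3,2) -> caps B=0 W=1
Move 12: W@(0,1) -> caps B=0 W=1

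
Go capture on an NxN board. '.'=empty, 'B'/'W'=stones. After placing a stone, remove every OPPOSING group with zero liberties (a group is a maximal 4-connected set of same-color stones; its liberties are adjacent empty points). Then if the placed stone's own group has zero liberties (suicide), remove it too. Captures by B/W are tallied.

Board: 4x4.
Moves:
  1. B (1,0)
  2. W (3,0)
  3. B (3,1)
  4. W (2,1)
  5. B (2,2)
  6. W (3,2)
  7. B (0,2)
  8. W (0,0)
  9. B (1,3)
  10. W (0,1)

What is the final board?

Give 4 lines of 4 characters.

Move 1: B@(1,0) -> caps B=0 W=0
Move 2: W@(3,0) -> caps B=0 W=0
Move 3: B@(3,1) -> caps B=0 W=0
Move 4: W@(2,1) -> caps B=0 W=0
Move 5: B@(2,2) -> caps B=0 W=0
Move 6: W@(3,2) -> caps B=0 W=1
Move 7: B@(0,2) -> caps B=0 W=1
Move 8: W@(0,0) -> caps B=0 W=1
Move 9: B@(1,3) -> caps B=0 W=1
Move 10: W@(0,1) -> caps B=0 W=1

Answer: WWB.
B..B
.WB.
W.W.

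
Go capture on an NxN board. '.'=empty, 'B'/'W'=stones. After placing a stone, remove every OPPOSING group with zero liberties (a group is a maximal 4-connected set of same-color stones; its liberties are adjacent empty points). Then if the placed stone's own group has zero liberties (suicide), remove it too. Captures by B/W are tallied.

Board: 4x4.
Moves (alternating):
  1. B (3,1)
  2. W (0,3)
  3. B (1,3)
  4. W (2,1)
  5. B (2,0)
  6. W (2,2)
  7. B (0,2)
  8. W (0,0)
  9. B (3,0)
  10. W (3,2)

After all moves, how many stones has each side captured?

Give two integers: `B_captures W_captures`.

Move 1: B@(3,1) -> caps B=0 W=0
Move 2: W@(0,3) -> caps B=0 W=0
Move 3: B@(1,3) -> caps B=0 W=0
Move 4: W@(2,1) -> caps B=0 W=0
Move 5: B@(2,0) -> caps B=0 W=0
Move 6: W@(2,2) -> caps B=0 W=0
Move 7: B@(0,2) -> caps B=1 W=0
Move 8: W@(0,0) -> caps B=1 W=0
Move 9: B@(3,0) -> caps B=1 W=0
Move 10: W@(3,2) -> caps B=1 W=0

Answer: 1 0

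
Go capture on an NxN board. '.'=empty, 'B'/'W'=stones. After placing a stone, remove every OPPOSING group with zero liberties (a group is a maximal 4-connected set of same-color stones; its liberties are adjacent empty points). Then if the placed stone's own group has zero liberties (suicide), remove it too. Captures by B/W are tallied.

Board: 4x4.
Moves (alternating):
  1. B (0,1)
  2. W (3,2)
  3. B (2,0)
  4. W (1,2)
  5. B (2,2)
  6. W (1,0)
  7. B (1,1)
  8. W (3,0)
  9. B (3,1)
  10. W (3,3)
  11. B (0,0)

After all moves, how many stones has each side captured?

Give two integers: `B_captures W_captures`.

Move 1: B@(0,1) -> caps B=0 W=0
Move 2: W@(3,2) -> caps B=0 W=0
Move 3: B@(2,0) -> caps B=0 W=0
Move 4: W@(1,2) -> caps B=0 W=0
Move 5: B@(2,2) -> caps B=0 W=0
Move 6: W@(1,0) -> caps B=0 W=0
Move 7: B@(1,1) -> caps B=0 W=0
Move 8: W@(3,0) -> caps B=0 W=0
Move 9: B@(3,1) -> caps B=1 W=0
Move 10: W@(3,3) -> caps B=1 W=0
Move 11: B@(0,0) -> caps B=2 W=0

Answer: 2 0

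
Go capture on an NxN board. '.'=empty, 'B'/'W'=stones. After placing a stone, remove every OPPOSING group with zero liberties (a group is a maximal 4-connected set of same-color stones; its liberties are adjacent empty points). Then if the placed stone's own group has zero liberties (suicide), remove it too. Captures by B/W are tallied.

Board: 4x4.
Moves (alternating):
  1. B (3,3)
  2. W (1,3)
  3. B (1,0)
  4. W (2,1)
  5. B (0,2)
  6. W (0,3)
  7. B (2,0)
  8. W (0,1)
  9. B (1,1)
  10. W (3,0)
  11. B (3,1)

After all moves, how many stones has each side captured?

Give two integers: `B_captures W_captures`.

Answer: 1 0

Derivation:
Move 1: B@(3,3) -> caps B=0 W=0
Move 2: W@(1,3) -> caps B=0 W=0
Move 3: B@(1,0) -> caps B=0 W=0
Move 4: W@(2,1) -> caps B=0 W=0
Move 5: B@(0,2) -> caps B=0 W=0
Move 6: W@(0,3) -> caps B=0 W=0
Move 7: B@(2,0) -> caps B=0 W=0
Move 8: W@(0,1) -> caps B=0 W=0
Move 9: B@(1,1) -> caps B=0 W=0
Move 10: W@(3,0) -> caps B=0 W=0
Move 11: B@(3,1) -> caps B=1 W=0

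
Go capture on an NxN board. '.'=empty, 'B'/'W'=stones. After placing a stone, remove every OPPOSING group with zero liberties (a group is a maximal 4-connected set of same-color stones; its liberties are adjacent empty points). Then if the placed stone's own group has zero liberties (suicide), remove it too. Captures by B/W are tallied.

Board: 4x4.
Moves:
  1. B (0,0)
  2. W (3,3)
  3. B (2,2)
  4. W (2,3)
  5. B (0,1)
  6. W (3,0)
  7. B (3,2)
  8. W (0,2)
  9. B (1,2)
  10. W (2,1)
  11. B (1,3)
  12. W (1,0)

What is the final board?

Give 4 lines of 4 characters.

Answer: BBW.
W.BB
.WB.
W.B.

Derivation:
Move 1: B@(0,0) -> caps B=0 W=0
Move 2: W@(3,3) -> caps B=0 W=0
Move 3: B@(2,2) -> caps B=0 W=0
Move 4: W@(2,3) -> caps B=0 W=0
Move 5: B@(0,1) -> caps B=0 W=0
Move 6: W@(3,0) -> caps B=0 W=0
Move 7: B@(3,2) -> caps B=0 W=0
Move 8: W@(0,2) -> caps B=0 W=0
Move 9: B@(1,2) -> caps B=0 W=0
Move 10: W@(2,1) -> caps B=0 W=0
Move 11: B@(1,3) -> caps B=2 W=0
Move 12: W@(1,0) -> caps B=2 W=0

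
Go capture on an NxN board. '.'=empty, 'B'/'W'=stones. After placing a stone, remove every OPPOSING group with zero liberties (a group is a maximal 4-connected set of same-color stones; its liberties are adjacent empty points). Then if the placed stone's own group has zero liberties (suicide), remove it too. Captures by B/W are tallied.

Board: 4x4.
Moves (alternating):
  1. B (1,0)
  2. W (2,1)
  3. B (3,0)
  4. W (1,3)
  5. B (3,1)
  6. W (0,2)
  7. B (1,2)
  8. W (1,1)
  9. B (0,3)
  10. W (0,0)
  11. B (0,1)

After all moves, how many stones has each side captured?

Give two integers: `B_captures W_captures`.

Answer: 1 0

Derivation:
Move 1: B@(1,0) -> caps B=0 W=0
Move 2: W@(2,1) -> caps B=0 W=0
Move 3: B@(3,0) -> caps B=0 W=0
Move 4: W@(1,3) -> caps B=0 W=0
Move 5: B@(3,1) -> caps B=0 W=0
Move 6: W@(0,2) -> caps B=0 W=0
Move 7: B@(1,2) -> caps B=0 W=0
Move 8: W@(1,1) -> caps B=0 W=0
Move 9: B@(0,3) -> caps B=0 W=0
Move 10: W@(0,0) -> caps B=0 W=0
Move 11: B@(0,1) -> caps B=1 W=0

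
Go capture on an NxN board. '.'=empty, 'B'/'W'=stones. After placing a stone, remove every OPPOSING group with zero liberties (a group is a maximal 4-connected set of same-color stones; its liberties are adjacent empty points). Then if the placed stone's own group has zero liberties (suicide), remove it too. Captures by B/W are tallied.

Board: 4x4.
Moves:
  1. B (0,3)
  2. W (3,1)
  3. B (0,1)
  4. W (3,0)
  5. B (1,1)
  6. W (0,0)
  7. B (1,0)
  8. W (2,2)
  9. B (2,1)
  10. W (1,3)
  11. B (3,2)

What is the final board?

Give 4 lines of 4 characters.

Move 1: B@(0,3) -> caps B=0 W=0
Move 2: W@(3,1) -> caps B=0 W=0
Move 3: B@(0,1) -> caps B=0 W=0
Move 4: W@(3,0) -> caps B=0 W=0
Move 5: B@(1,1) -> caps B=0 W=0
Move 6: W@(0,0) -> caps B=0 W=0
Move 7: B@(1,0) -> caps B=1 W=0
Move 8: W@(2,2) -> caps B=1 W=0
Move 9: B@(2,1) -> caps B=1 W=0
Move 10: W@(1,3) -> caps B=1 W=0
Move 11: B@(3,2) -> caps B=1 W=0

Answer: .B.B
BB.W
.BW.
WWB.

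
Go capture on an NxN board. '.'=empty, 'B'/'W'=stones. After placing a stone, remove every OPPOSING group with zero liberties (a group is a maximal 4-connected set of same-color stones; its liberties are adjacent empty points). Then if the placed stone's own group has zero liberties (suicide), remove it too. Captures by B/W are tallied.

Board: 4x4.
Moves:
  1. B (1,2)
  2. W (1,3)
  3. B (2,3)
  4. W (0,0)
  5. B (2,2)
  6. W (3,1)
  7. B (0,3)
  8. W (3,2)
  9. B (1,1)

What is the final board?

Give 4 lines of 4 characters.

Answer: W..B
.BB.
..BB
.WW.

Derivation:
Move 1: B@(1,2) -> caps B=0 W=0
Move 2: W@(1,3) -> caps B=0 W=0
Move 3: B@(2,3) -> caps B=0 W=0
Move 4: W@(0,0) -> caps B=0 W=0
Move 5: B@(2,2) -> caps B=0 W=0
Move 6: W@(3,1) -> caps B=0 W=0
Move 7: B@(0,3) -> caps B=1 W=0
Move 8: W@(3,2) -> caps B=1 W=0
Move 9: B@(1,1) -> caps B=1 W=0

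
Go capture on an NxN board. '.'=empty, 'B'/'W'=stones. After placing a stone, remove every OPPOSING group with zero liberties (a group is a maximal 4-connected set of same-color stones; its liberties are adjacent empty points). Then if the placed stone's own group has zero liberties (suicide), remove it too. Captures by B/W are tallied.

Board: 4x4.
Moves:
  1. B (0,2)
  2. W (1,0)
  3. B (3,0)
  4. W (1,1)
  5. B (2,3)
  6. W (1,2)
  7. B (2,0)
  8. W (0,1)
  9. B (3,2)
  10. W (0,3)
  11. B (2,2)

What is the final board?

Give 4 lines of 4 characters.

Answer: .W.W
WWW.
B.BB
B.B.

Derivation:
Move 1: B@(0,2) -> caps B=0 W=0
Move 2: W@(1,0) -> caps B=0 W=0
Move 3: B@(3,0) -> caps B=0 W=0
Move 4: W@(1,1) -> caps B=0 W=0
Move 5: B@(2,3) -> caps B=0 W=0
Move 6: W@(1,2) -> caps B=0 W=0
Move 7: B@(2,0) -> caps B=0 W=0
Move 8: W@(0,1) -> caps B=0 W=0
Move 9: B@(3,2) -> caps B=0 W=0
Move 10: W@(0,3) -> caps B=0 W=1
Move 11: B@(2,2) -> caps B=0 W=1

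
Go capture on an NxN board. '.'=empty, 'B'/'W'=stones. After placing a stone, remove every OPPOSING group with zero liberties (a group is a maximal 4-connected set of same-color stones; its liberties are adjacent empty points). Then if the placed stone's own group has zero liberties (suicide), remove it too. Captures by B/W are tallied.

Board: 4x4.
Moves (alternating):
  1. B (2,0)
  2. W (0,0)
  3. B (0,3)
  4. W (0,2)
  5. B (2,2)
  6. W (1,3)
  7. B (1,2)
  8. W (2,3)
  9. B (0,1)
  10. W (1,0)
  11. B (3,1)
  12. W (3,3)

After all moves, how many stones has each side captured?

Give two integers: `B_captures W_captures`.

Move 1: B@(2,0) -> caps B=0 W=0
Move 2: W@(0,0) -> caps B=0 W=0
Move 3: B@(0,3) -> caps B=0 W=0
Move 4: W@(0,2) -> caps B=0 W=0
Move 5: B@(2,2) -> caps B=0 W=0
Move 6: W@(1,3) -> caps B=0 W=1
Move 7: B@(1,2) -> caps B=0 W=1
Move 8: W@(2,3) -> caps B=0 W=1
Move 9: B@(0,1) -> caps B=0 W=1
Move 10: W@(1,0) -> caps B=0 W=1
Move 11: B@(3,1) -> caps B=0 W=1
Move 12: W@(3,3) -> caps B=0 W=1

Answer: 0 1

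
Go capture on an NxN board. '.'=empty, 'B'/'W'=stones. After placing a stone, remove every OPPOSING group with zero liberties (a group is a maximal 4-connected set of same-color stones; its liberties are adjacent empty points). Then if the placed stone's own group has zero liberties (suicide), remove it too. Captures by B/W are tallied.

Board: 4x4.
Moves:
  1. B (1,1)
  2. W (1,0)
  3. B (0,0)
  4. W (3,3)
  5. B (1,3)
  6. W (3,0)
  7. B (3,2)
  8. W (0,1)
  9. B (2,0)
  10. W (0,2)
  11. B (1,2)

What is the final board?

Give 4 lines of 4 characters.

Answer: .WW.
WBBB
B...
W.BW

Derivation:
Move 1: B@(1,1) -> caps B=0 W=0
Move 2: W@(1,0) -> caps B=0 W=0
Move 3: B@(0,0) -> caps B=0 W=0
Move 4: W@(3,3) -> caps B=0 W=0
Move 5: B@(1,3) -> caps B=0 W=0
Move 6: W@(3,0) -> caps B=0 W=0
Move 7: B@(3,2) -> caps B=0 W=0
Move 8: W@(0,1) -> caps B=0 W=1
Move 9: B@(2,0) -> caps B=0 W=1
Move 10: W@(0,2) -> caps B=0 W=1
Move 11: B@(1,2) -> caps B=0 W=1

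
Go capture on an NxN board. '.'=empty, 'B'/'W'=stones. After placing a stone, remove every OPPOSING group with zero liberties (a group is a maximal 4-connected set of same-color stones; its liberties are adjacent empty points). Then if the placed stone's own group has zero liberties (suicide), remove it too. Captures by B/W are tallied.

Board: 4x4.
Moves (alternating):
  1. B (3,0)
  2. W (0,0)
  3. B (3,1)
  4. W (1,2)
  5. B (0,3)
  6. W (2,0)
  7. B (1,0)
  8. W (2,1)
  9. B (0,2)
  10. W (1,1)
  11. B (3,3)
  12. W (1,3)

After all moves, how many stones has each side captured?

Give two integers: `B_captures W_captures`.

Move 1: B@(3,0) -> caps B=0 W=0
Move 2: W@(0,0) -> caps B=0 W=0
Move 3: B@(3,1) -> caps B=0 W=0
Move 4: W@(1,2) -> caps B=0 W=0
Move 5: B@(0,3) -> caps B=0 W=0
Move 6: W@(2,0) -> caps B=0 W=0
Move 7: B@(1,0) -> caps B=0 W=0
Move 8: W@(2,1) -> caps B=0 W=0
Move 9: B@(0,2) -> caps B=0 W=0
Move 10: W@(1,1) -> caps B=0 W=1
Move 11: B@(3,3) -> caps B=0 W=1
Move 12: W@(1,3) -> caps B=0 W=1

Answer: 0 1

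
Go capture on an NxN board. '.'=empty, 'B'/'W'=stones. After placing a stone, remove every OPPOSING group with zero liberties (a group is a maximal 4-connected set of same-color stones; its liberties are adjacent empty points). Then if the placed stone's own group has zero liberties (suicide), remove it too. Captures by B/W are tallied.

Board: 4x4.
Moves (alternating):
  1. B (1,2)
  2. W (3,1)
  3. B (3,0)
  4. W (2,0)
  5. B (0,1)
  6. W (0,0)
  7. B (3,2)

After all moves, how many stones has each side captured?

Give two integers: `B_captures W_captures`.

Move 1: B@(1,2) -> caps B=0 W=0
Move 2: W@(3,1) -> caps B=0 W=0
Move 3: B@(3,0) -> caps B=0 W=0
Move 4: W@(2,0) -> caps B=0 W=1
Move 5: B@(0,1) -> caps B=0 W=1
Move 6: W@(0,0) -> caps B=0 W=1
Move 7: B@(3,2) -> caps B=0 W=1

Answer: 0 1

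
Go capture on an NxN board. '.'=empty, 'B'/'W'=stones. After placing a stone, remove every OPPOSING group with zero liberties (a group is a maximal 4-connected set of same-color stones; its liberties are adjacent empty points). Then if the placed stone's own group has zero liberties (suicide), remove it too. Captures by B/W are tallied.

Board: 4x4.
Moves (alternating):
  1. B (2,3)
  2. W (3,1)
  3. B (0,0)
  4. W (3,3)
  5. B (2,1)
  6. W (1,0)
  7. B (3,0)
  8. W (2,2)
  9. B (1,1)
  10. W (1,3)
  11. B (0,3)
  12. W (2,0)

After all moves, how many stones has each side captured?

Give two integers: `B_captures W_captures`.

Answer: 0 2

Derivation:
Move 1: B@(2,3) -> caps B=0 W=0
Move 2: W@(3,1) -> caps B=0 W=0
Move 3: B@(0,0) -> caps B=0 W=0
Move 4: W@(3,3) -> caps B=0 W=0
Move 5: B@(2,1) -> caps B=0 W=0
Move 6: W@(1,0) -> caps B=0 W=0
Move 7: B@(3,0) -> caps B=0 W=0
Move 8: W@(2,2) -> caps B=0 W=0
Move 9: B@(1,1) -> caps B=0 W=0
Move 10: W@(1,3) -> caps B=0 W=1
Move 11: B@(0,3) -> caps B=0 W=1
Move 12: W@(2,0) -> caps B=0 W=2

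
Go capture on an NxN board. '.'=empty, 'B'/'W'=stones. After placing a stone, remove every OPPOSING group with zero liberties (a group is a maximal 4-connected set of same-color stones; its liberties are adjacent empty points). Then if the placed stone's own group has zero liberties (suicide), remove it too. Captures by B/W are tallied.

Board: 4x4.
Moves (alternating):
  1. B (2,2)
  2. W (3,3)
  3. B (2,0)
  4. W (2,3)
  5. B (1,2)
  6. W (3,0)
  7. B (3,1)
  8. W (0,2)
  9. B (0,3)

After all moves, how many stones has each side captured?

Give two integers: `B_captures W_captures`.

Answer: 1 0

Derivation:
Move 1: B@(2,2) -> caps B=0 W=0
Move 2: W@(3,3) -> caps B=0 W=0
Move 3: B@(2,0) -> caps B=0 W=0
Move 4: W@(2,3) -> caps B=0 W=0
Move 5: B@(1,2) -> caps B=0 W=0
Move 6: W@(3,0) -> caps B=0 W=0
Move 7: B@(3,1) -> caps B=1 W=0
Move 8: W@(0,2) -> caps B=1 W=0
Move 9: B@(0,3) -> caps B=1 W=0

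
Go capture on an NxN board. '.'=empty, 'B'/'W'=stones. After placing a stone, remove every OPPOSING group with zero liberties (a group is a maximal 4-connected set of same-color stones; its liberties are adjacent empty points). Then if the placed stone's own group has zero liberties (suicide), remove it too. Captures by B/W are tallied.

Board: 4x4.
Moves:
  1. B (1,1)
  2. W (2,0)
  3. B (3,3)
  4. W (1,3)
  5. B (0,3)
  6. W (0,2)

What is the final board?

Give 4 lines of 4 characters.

Move 1: B@(1,1) -> caps B=0 W=0
Move 2: W@(2,0) -> caps B=0 W=0
Move 3: B@(3,3) -> caps B=0 W=0
Move 4: W@(1,3) -> caps B=0 W=0
Move 5: B@(0,3) -> caps B=0 W=0
Move 6: W@(0,2) -> caps B=0 W=1

Answer: ..W.
.B.W
W...
...B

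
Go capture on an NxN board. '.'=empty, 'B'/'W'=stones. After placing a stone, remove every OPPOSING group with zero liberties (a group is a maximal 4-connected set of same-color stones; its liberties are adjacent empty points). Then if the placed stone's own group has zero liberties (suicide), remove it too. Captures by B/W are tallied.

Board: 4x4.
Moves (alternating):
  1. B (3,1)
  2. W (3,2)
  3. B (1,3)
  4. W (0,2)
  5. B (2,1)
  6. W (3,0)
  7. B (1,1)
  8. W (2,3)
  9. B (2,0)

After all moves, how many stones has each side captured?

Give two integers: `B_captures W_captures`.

Answer: 1 0

Derivation:
Move 1: B@(3,1) -> caps B=0 W=0
Move 2: W@(3,2) -> caps B=0 W=0
Move 3: B@(1,3) -> caps B=0 W=0
Move 4: W@(0,2) -> caps B=0 W=0
Move 5: B@(2,1) -> caps B=0 W=0
Move 6: W@(3,0) -> caps B=0 W=0
Move 7: B@(1,1) -> caps B=0 W=0
Move 8: W@(2,3) -> caps B=0 W=0
Move 9: B@(2,0) -> caps B=1 W=0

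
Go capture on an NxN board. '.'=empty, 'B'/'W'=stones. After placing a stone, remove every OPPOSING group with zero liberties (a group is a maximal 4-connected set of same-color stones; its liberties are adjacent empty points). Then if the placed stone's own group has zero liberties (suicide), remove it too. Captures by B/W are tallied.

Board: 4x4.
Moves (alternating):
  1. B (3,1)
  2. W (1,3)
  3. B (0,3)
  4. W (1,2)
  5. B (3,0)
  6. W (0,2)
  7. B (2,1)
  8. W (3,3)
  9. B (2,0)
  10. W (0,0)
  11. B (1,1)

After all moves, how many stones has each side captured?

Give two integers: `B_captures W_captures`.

Answer: 0 1

Derivation:
Move 1: B@(3,1) -> caps B=0 W=0
Move 2: W@(1,3) -> caps B=0 W=0
Move 3: B@(0,3) -> caps B=0 W=0
Move 4: W@(1,2) -> caps B=0 W=0
Move 5: B@(3,0) -> caps B=0 W=0
Move 6: W@(0,2) -> caps B=0 W=1
Move 7: B@(2,1) -> caps B=0 W=1
Move 8: W@(3,3) -> caps B=0 W=1
Move 9: B@(2,0) -> caps B=0 W=1
Move 10: W@(0,0) -> caps B=0 W=1
Move 11: B@(1,1) -> caps B=0 W=1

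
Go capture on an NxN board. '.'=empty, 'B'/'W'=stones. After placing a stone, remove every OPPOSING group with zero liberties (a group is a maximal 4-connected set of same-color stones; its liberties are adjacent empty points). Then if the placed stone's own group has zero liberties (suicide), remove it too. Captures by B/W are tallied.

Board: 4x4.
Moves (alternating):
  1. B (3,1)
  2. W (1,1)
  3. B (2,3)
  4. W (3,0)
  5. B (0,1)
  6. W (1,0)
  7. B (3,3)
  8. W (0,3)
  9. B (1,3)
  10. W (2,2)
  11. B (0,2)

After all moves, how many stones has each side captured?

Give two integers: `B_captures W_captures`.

Answer: 1 0

Derivation:
Move 1: B@(3,1) -> caps B=0 W=0
Move 2: W@(1,1) -> caps B=0 W=0
Move 3: B@(2,3) -> caps B=0 W=0
Move 4: W@(3,0) -> caps B=0 W=0
Move 5: B@(0,1) -> caps B=0 W=0
Move 6: W@(1,0) -> caps B=0 W=0
Move 7: B@(3,3) -> caps B=0 W=0
Move 8: W@(0,3) -> caps B=0 W=0
Move 9: B@(1,3) -> caps B=0 W=0
Move 10: W@(2,2) -> caps B=0 W=0
Move 11: B@(0,2) -> caps B=1 W=0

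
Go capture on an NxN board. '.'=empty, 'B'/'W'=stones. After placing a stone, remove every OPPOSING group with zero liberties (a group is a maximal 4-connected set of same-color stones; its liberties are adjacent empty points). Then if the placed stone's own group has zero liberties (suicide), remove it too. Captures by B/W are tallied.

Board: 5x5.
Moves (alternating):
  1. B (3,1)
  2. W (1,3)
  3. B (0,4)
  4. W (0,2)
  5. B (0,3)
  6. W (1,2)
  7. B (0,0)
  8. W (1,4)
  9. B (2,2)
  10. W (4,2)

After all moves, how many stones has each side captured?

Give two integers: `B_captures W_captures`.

Move 1: B@(3,1) -> caps B=0 W=0
Move 2: W@(1,3) -> caps B=0 W=0
Move 3: B@(0,4) -> caps B=0 W=0
Move 4: W@(0,2) -> caps B=0 W=0
Move 5: B@(0,3) -> caps B=0 W=0
Move 6: W@(1,2) -> caps B=0 W=0
Move 7: B@(0,0) -> caps B=0 W=0
Move 8: W@(1,4) -> caps B=0 W=2
Move 9: B@(2,2) -> caps B=0 W=2
Move 10: W@(4,2) -> caps B=0 W=2

Answer: 0 2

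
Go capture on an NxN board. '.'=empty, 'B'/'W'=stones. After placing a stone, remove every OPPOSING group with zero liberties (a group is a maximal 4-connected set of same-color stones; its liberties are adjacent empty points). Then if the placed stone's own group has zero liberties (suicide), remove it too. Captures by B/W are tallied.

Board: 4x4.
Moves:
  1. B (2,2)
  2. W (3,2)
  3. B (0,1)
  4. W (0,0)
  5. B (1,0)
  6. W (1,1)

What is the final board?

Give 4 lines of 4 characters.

Move 1: B@(2,2) -> caps B=0 W=0
Move 2: W@(3,2) -> caps B=0 W=0
Move 3: B@(0,1) -> caps B=0 W=0
Move 4: W@(0,0) -> caps B=0 W=0
Move 5: B@(1,0) -> caps B=1 W=0
Move 6: W@(1,1) -> caps B=1 W=0

Answer: .B..
BW..
..B.
..W.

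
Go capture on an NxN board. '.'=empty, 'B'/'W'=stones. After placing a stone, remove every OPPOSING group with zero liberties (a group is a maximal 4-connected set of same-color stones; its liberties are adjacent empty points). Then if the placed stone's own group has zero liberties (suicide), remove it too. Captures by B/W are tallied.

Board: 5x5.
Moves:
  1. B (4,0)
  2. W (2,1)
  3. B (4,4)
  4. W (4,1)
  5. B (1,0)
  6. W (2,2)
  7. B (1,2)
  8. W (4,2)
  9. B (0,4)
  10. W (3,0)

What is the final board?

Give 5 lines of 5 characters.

Answer: ....B
B.B..
.WW..
W....
.WW.B

Derivation:
Move 1: B@(4,0) -> caps B=0 W=0
Move 2: W@(2,1) -> caps B=0 W=0
Move 3: B@(4,4) -> caps B=0 W=0
Move 4: W@(4,1) -> caps B=0 W=0
Move 5: B@(1,0) -> caps B=0 W=0
Move 6: W@(2,2) -> caps B=0 W=0
Move 7: B@(1,2) -> caps B=0 W=0
Move 8: W@(4,2) -> caps B=0 W=0
Move 9: B@(0,4) -> caps B=0 W=0
Move 10: W@(3,0) -> caps B=0 W=1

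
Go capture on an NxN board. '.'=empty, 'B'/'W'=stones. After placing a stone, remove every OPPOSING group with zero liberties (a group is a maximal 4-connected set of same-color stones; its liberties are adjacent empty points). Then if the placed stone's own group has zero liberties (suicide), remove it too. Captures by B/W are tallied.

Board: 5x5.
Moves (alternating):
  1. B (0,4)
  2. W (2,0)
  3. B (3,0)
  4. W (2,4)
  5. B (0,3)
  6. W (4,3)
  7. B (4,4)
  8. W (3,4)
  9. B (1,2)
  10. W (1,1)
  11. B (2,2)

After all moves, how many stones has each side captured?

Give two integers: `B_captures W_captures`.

Answer: 0 1

Derivation:
Move 1: B@(0,4) -> caps B=0 W=0
Move 2: W@(2,0) -> caps B=0 W=0
Move 3: B@(3,0) -> caps B=0 W=0
Move 4: W@(2,4) -> caps B=0 W=0
Move 5: B@(0,3) -> caps B=0 W=0
Move 6: W@(4,3) -> caps B=0 W=0
Move 7: B@(4,4) -> caps B=0 W=0
Move 8: W@(3,4) -> caps B=0 W=1
Move 9: B@(1,2) -> caps B=0 W=1
Move 10: W@(1,1) -> caps B=0 W=1
Move 11: B@(2,2) -> caps B=0 W=1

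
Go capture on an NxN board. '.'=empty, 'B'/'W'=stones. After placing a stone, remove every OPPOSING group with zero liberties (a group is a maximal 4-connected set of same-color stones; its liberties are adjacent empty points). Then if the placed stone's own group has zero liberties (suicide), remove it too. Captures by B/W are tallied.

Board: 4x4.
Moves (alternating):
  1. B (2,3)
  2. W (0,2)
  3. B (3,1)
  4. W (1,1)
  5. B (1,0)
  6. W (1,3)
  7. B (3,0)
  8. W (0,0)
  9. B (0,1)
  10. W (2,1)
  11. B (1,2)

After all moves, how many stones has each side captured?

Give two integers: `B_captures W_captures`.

Move 1: B@(2,3) -> caps B=0 W=0
Move 2: W@(0,2) -> caps B=0 W=0
Move 3: B@(3,1) -> caps B=0 W=0
Move 4: W@(1,1) -> caps B=0 W=0
Move 5: B@(1,0) -> caps B=0 W=0
Move 6: W@(1,3) -> caps B=0 W=0
Move 7: B@(3,0) -> caps B=0 W=0
Move 8: W@(0,0) -> caps B=0 W=0
Move 9: B@(0,1) -> caps B=1 W=0
Move 10: W@(2,1) -> caps B=1 W=0
Move 11: B@(1,2) -> caps B=1 W=0

Answer: 1 0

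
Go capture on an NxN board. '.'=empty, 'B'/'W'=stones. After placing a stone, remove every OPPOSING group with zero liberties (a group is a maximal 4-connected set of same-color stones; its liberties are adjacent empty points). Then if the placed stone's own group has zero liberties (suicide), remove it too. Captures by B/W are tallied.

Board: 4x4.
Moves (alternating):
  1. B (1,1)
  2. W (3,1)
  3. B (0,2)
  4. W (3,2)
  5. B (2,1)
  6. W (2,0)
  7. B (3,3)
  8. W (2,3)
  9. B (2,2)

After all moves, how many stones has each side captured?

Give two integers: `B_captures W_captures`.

Answer: 0 1

Derivation:
Move 1: B@(1,1) -> caps B=0 W=0
Move 2: W@(3,1) -> caps B=0 W=0
Move 3: B@(0,2) -> caps B=0 W=0
Move 4: W@(3,2) -> caps B=0 W=0
Move 5: B@(2,1) -> caps B=0 W=0
Move 6: W@(2,0) -> caps B=0 W=0
Move 7: B@(3,3) -> caps B=0 W=0
Move 8: W@(2,3) -> caps B=0 W=1
Move 9: B@(2,2) -> caps B=0 W=1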